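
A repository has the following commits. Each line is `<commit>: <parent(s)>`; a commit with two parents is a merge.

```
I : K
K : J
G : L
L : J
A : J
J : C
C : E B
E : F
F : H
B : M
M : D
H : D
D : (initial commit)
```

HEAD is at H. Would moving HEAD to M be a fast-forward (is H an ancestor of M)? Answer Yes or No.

A fast-forward from H to M is possible iff H is an ancestor of M.
Ancestors of M: {D, M}.
H is not among them, so fast-forward is not possible.

No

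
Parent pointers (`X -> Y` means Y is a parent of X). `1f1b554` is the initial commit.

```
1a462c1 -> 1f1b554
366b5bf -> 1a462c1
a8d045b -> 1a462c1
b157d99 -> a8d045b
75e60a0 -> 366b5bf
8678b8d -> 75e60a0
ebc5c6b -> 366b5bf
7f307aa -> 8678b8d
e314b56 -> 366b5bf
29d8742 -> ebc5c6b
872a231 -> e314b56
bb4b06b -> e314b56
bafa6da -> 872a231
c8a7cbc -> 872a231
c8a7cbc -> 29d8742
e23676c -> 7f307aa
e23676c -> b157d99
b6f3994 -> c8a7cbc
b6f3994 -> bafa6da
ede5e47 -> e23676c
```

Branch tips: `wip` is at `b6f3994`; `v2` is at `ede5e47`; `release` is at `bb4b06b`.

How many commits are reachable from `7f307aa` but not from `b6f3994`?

3

Reachable from 7f307aa: {1a462c1, 1f1b554, 366b5bf, 75e60a0, 7f307aa, 8678b8d}.
Reachable from b6f3994: {1a462c1, 1f1b554, 29d8742, 366b5bf, 872a231, b6f3994, bafa6da, c8a7cbc, e314b56, ebc5c6b}.
In 7f307aa's history but not b6f3994's: {75e60a0, 7f307aa, 8678b8d} — 3 commits.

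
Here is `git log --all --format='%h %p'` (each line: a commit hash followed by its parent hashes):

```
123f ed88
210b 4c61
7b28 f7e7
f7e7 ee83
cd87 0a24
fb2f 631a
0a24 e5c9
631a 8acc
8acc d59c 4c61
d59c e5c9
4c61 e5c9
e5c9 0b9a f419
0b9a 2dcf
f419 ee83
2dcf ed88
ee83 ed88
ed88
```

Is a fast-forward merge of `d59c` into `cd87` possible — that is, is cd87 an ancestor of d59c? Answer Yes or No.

A fast-forward from cd87 to d59c is possible iff cd87 is an ancestor of d59c.
Ancestors of d59c: {0b9a, 2dcf, d59c, e5c9, ed88, ee83, f419}.
cd87 is not among them, so fast-forward is not possible.

No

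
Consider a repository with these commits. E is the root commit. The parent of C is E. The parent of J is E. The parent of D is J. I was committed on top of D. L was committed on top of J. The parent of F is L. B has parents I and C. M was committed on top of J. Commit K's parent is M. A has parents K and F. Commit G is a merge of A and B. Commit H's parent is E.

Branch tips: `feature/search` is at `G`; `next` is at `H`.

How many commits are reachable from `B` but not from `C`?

4

Reachable from B: {B, C, D, E, I, J}.
Reachable from C: {C, E}.
In B's history but not C's: {B, D, I, J} — 4 commits.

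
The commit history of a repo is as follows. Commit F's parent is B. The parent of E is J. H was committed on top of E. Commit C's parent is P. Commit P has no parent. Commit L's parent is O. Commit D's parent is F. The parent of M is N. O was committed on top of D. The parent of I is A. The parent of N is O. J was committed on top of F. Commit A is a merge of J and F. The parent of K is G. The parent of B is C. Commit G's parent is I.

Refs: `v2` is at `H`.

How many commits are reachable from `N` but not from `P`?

Reachable from N: {B, C, D, F, N, O, P}.
Reachable from P: {P}.
In N's history but not P's: {B, C, D, F, N, O} — 6 commits.

6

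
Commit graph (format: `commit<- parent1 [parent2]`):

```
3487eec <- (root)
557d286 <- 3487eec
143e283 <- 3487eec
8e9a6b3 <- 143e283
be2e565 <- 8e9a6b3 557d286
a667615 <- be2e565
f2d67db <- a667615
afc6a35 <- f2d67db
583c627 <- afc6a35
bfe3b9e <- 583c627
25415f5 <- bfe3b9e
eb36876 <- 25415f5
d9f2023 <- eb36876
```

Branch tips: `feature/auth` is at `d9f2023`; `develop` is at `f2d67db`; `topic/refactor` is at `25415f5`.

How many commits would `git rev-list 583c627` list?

9

Walking parent pointers from 583c627: reachable set = {143e283, 3487eec, 557d286, 583c627, 8e9a6b3, a667615, afc6a35, be2e565, f2d67db}.
That is 9 commits.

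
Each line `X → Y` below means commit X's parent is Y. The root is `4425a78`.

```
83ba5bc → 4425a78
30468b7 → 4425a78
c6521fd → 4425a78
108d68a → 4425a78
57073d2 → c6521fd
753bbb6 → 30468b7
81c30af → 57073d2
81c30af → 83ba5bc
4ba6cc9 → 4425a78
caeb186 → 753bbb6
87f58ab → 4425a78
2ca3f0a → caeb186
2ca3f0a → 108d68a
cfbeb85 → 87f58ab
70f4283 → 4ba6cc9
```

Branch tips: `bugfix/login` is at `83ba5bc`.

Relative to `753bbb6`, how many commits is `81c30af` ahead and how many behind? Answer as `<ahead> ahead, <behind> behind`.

4 ahead, 2 behind

Reachable from 81c30af: {4425a78, 57073d2, 81c30af, 83ba5bc, c6521fd}.
Reachable from 753bbb6: {30468b7, 4425a78, 753bbb6}.
Only in 81c30af's history (ahead): {57073d2, 81c30af, 83ba5bc, c6521fd} — 4.
Only in 753bbb6's history (behind): {30468b7, 753bbb6} — 2.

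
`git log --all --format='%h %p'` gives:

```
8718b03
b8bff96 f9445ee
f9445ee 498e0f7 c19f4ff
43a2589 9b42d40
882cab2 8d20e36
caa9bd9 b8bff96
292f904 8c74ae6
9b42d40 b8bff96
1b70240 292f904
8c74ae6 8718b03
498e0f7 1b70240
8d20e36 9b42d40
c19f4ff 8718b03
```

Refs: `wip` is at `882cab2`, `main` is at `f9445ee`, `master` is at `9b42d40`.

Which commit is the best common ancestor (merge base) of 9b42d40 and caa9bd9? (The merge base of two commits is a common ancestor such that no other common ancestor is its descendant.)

b8bff96

Ancestors of 9b42d40: {1b70240, 292f904, 498e0f7, 8718b03, 8c74ae6, 9b42d40, b8bff96, c19f4ff, f9445ee}.
Ancestors of caa9bd9: {1b70240, 292f904, 498e0f7, 8718b03, 8c74ae6, b8bff96, c19f4ff, caa9bd9, f9445ee}.
Common ancestors: {1b70240, 292f904, 498e0f7, 8718b03, 8c74ae6, b8bff96, c19f4ff, f9445ee}.
Among these, b8bff96 is not an ancestor of any other common ancestor — it is the merge base.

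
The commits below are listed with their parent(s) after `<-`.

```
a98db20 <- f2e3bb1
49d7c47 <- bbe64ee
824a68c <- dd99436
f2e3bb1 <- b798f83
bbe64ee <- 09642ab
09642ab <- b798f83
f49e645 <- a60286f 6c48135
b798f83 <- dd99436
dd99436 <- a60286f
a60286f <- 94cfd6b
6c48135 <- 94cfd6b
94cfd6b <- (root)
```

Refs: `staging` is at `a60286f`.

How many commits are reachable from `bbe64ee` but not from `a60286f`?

4

Reachable from bbe64ee: {09642ab, 94cfd6b, a60286f, b798f83, bbe64ee, dd99436}.
Reachable from a60286f: {94cfd6b, a60286f}.
In bbe64ee's history but not a60286f's: {09642ab, b798f83, bbe64ee, dd99436} — 4 commits.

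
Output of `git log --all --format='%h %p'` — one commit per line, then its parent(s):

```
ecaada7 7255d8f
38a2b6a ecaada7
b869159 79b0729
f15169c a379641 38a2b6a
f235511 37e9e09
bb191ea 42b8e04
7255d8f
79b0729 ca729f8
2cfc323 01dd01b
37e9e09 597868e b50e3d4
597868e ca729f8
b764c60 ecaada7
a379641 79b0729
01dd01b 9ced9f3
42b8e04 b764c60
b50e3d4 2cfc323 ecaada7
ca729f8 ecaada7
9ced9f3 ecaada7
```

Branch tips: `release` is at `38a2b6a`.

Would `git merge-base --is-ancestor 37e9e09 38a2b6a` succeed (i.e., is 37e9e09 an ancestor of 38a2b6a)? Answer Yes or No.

No

Ancestors of 38a2b6a: {38a2b6a, 7255d8f, ecaada7}.
37e9e09 is not in that set, so it is not an ancestor of 38a2b6a.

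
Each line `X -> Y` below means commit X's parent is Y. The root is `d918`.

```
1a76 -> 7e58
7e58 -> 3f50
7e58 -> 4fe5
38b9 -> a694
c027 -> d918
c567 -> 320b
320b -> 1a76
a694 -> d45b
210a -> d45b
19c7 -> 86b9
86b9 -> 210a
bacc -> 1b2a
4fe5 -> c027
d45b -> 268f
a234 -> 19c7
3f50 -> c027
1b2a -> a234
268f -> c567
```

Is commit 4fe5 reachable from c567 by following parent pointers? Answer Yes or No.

Ancestors of c567 (commits reachable by following parents): {1a76, 320b, 3f50, 4fe5, 7e58, c027, c567, d918}.
4fe5 is in that set, so it is an ancestor of c567.

Yes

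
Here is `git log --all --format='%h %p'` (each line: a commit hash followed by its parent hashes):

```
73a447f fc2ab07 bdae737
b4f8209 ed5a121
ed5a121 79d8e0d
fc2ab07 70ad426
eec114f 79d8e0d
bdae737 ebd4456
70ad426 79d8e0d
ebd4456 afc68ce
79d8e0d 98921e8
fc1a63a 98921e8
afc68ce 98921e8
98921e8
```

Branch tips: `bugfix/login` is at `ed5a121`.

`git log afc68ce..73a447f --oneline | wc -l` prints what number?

Reachable from 73a447f: {70ad426, 73a447f, 79d8e0d, 98921e8, afc68ce, bdae737, ebd4456, fc2ab07}.
Reachable from afc68ce: {98921e8, afc68ce}.
In 73a447f's history but not afc68ce's: {70ad426, 73a447f, 79d8e0d, bdae737, ebd4456, fc2ab07} — 6 commits.

6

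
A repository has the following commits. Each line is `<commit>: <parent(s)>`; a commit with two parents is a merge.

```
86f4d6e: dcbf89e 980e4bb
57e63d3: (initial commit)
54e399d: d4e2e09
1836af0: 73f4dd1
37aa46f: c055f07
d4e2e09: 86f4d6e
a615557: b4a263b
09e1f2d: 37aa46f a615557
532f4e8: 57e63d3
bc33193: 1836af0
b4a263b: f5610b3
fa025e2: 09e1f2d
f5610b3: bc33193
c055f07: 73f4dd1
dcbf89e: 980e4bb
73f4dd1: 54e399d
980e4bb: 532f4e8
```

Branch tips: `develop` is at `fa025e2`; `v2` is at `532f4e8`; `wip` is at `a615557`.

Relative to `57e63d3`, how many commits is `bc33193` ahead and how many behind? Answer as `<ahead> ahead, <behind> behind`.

9 ahead, 0 behind

Reachable from bc33193: {1836af0, 532f4e8, 54e399d, 57e63d3, 73f4dd1, 86f4d6e, 980e4bb, bc33193, d4e2e09, dcbf89e}.
Reachable from 57e63d3: {57e63d3}.
Only in bc33193's history (ahead): {1836af0, 532f4e8, 54e399d, 73f4dd1, 86f4d6e, 980e4bb, bc33193, d4e2e09, dcbf89e} — 9.
Only in 57e63d3's history (behind): {} — 0.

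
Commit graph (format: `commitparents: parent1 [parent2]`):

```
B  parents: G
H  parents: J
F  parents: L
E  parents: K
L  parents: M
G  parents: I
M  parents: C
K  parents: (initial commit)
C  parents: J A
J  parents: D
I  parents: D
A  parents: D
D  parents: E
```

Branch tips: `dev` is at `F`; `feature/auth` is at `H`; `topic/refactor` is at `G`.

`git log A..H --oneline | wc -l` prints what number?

Reachable from H: {D, E, H, J, K}.
Reachable from A: {A, D, E, K}.
In H's history but not A's: {H, J} — 2 commits.

2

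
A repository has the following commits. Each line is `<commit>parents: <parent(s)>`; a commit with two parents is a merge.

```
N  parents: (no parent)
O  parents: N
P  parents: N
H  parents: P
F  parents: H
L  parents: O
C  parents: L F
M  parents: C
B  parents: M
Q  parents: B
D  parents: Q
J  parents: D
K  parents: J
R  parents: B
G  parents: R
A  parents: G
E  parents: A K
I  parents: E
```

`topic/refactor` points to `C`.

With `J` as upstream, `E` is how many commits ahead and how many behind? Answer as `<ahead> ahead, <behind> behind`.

Reachable from E: {A, B, C, D, E, F, G, H, J, K, L, M, N, O, P, Q, R}.
Reachable from J: {B, C, D, F, H, J, L, M, N, O, P, Q}.
Only in E's history (ahead): {A, E, G, K, R} — 5.
Only in J's history (behind): {} — 0.

5 ahead, 0 behind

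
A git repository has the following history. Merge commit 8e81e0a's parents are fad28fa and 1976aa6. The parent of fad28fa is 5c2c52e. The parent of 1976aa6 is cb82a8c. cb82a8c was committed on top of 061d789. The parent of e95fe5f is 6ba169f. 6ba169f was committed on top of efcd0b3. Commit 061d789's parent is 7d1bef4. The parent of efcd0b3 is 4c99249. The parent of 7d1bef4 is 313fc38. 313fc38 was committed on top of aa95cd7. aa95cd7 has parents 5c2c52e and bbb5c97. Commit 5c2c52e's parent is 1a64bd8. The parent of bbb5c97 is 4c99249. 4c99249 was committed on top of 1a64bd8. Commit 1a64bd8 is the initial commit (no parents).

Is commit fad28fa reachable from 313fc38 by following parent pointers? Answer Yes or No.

No

Ancestors of 313fc38: {1a64bd8, 313fc38, 4c99249, 5c2c52e, aa95cd7, bbb5c97}.
fad28fa is not in that set, so it is not an ancestor of 313fc38.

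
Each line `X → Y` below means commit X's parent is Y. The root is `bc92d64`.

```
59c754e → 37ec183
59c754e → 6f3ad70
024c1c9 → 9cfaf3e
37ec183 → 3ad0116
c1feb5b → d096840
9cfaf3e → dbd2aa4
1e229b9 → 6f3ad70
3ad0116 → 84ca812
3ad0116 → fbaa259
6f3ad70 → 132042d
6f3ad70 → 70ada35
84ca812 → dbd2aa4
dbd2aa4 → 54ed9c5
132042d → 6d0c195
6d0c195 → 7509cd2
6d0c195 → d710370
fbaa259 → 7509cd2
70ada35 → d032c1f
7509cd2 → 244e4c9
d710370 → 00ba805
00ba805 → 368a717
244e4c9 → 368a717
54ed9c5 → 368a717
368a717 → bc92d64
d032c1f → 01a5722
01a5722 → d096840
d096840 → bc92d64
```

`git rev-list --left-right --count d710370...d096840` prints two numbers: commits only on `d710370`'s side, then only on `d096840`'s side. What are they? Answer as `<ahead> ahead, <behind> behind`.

3 ahead, 1 behind

Reachable from d710370: {00ba805, 368a717, bc92d64, d710370}.
Reachable from d096840: {bc92d64, d096840}.
Only in d710370's history (ahead): {00ba805, 368a717, d710370} — 3.
Only in d096840's history (behind): {d096840} — 1.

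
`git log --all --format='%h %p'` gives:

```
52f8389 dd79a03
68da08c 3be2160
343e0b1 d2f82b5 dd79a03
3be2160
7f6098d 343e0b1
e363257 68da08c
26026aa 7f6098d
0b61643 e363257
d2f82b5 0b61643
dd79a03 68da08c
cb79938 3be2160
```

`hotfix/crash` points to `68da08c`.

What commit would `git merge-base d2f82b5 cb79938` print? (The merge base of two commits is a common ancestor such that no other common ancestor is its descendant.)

Ancestors of d2f82b5: {0b61643, 3be2160, 68da08c, d2f82b5, e363257}.
Ancestors of cb79938: {3be2160, cb79938}.
Common ancestors: {3be2160}.
The only common ancestor is 3be2160, so it is the merge base.

3be2160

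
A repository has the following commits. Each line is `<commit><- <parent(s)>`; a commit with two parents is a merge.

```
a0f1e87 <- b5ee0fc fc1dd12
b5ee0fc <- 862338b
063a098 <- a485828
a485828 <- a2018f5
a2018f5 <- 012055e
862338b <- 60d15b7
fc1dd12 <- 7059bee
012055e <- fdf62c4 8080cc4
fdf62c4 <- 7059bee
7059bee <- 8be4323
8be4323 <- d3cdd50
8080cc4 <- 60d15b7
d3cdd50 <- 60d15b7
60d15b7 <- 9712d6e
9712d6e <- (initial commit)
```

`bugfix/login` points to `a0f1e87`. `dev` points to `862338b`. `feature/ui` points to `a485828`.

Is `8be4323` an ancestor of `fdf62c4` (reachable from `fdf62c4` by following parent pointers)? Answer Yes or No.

Ancestors of fdf62c4 (commits reachable by following parents): {60d15b7, 7059bee, 8be4323, 9712d6e, d3cdd50, fdf62c4}.
8be4323 is in that set, so it is an ancestor of fdf62c4.

Yes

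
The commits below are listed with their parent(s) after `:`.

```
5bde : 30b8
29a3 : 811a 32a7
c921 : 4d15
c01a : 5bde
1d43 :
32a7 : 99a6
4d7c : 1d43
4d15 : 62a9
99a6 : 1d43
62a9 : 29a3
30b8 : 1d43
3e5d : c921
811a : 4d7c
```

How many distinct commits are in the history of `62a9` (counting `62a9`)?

Walking parent pointers from 62a9: reachable set = {1d43, 29a3, 32a7, 4d7c, 62a9, 811a, 99a6}.
That is 7 commits.

7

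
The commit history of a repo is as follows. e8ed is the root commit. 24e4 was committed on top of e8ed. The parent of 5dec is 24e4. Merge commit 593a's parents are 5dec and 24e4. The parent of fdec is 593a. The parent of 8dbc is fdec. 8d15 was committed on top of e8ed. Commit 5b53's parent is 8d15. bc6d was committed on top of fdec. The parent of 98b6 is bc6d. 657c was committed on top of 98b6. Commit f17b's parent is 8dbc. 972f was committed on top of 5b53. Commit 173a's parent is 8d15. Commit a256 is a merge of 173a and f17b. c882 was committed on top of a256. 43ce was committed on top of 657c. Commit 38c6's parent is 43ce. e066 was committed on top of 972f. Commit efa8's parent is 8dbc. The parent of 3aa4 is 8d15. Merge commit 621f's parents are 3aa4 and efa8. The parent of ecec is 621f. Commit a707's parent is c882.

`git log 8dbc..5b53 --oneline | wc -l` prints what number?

Reachable from 5b53: {5b53, 8d15, e8ed}.
Reachable from 8dbc: {24e4, 593a, 5dec, 8dbc, e8ed, fdec}.
In 5b53's history but not 8dbc's: {5b53, 8d15} — 2 commits.

2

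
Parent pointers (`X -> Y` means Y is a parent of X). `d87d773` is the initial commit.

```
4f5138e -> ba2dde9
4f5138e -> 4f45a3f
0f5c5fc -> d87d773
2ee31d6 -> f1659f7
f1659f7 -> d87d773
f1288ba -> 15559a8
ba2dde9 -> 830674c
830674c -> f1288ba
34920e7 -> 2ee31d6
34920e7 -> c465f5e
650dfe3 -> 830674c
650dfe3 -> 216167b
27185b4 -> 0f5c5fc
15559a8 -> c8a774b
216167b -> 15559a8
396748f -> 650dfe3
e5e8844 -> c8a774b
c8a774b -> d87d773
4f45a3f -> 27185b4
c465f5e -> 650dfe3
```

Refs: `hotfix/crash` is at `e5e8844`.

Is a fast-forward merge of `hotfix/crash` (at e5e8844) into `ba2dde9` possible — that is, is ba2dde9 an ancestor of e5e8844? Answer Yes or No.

No

A fast-forward from ba2dde9 to e5e8844 is possible iff ba2dde9 is an ancestor of e5e8844.
Ancestors of e5e8844: {c8a774b, d87d773, e5e8844}.
ba2dde9 is not among them, so fast-forward is not possible.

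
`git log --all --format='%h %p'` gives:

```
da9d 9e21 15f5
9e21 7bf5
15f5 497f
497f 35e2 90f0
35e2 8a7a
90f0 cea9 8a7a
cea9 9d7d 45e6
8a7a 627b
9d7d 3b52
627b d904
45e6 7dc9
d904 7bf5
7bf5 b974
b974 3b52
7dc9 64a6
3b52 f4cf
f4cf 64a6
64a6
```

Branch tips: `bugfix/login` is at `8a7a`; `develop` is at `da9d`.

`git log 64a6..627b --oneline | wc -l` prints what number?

Reachable from 627b: {3b52, 627b, 64a6, 7bf5, b974, d904, f4cf}.
Reachable from 64a6: {64a6}.
In 627b's history but not 64a6's: {3b52, 627b, 7bf5, b974, d904, f4cf} — 6 commits.

6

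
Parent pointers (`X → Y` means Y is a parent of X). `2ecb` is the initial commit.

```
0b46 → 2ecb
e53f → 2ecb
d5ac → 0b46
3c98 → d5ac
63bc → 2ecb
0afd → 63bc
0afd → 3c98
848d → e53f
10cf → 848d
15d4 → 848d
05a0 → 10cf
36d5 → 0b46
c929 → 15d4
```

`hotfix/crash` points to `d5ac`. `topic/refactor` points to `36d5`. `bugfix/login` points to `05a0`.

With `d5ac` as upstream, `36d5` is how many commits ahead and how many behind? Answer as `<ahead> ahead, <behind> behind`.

Reachable from 36d5: {0b46, 2ecb, 36d5}.
Reachable from d5ac: {0b46, 2ecb, d5ac}.
Only in 36d5's history (ahead): {36d5} — 1.
Only in d5ac's history (behind): {d5ac} — 1.

1 ahead, 1 behind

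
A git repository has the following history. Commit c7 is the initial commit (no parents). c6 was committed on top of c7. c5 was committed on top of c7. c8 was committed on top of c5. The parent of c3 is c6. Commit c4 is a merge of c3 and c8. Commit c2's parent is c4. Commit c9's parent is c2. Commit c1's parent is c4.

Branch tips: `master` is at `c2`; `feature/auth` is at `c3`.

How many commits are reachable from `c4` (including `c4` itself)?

6

Walking parent pointers from c4: reachable set = {c3, c4, c5, c6, c7, c8}.
That is 6 commits.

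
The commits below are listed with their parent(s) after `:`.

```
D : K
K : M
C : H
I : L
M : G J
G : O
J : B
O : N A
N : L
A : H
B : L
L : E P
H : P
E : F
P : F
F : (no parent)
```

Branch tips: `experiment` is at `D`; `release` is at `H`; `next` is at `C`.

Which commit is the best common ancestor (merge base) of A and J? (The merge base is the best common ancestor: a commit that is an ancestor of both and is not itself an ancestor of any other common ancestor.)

Ancestors of A: {A, F, H, P}.
Ancestors of J: {B, E, F, J, L, P}.
Common ancestors: {F, P}.
Among these, P is not an ancestor of any other common ancestor — it is the merge base.

P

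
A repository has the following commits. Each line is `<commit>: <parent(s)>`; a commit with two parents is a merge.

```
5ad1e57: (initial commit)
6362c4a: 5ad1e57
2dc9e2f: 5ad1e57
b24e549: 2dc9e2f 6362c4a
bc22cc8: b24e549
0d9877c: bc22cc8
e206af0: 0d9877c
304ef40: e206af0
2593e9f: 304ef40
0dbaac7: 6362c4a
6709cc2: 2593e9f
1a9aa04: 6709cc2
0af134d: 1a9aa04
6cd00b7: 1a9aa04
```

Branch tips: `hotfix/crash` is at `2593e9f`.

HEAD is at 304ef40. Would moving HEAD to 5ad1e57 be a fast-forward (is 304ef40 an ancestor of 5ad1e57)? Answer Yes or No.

No

A fast-forward from 304ef40 to 5ad1e57 is possible iff 304ef40 is an ancestor of 5ad1e57.
Ancestors of 5ad1e57: {5ad1e57}.
304ef40 is not among them, so fast-forward is not possible.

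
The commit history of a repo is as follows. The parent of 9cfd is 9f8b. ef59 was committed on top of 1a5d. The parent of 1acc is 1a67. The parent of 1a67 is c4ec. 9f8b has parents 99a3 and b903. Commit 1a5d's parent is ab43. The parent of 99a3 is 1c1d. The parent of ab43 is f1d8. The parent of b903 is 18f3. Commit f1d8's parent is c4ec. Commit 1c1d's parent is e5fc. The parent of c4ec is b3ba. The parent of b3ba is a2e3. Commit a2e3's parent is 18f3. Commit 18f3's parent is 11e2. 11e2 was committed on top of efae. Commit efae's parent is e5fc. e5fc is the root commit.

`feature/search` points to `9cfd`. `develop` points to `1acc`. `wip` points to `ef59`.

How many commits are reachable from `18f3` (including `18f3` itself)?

4

Walking parent pointers from 18f3: reachable set = {11e2, 18f3, e5fc, efae}.
That is 4 commits.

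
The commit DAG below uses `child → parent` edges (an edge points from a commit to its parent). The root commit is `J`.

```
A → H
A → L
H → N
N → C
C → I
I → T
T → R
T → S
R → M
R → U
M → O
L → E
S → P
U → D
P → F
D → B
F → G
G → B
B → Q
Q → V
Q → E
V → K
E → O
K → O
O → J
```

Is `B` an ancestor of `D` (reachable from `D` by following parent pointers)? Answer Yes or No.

Yes

Ancestors of D (commits reachable by following parents): {B, D, E, J, K, O, Q, V}.
B is in that set, so it is an ancestor of D.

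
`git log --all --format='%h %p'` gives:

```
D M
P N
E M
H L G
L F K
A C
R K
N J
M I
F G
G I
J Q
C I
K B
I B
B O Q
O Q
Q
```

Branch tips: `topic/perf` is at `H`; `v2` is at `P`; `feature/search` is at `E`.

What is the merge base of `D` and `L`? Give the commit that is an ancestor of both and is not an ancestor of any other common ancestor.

I

Ancestors of D: {B, D, I, M, O, Q}.
Ancestors of L: {B, F, G, I, K, L, O, Q}.
Common ancestors: {B, I, O, Q}.
Among these, I is not an ancestor of any other common ancestor — it is the merge base.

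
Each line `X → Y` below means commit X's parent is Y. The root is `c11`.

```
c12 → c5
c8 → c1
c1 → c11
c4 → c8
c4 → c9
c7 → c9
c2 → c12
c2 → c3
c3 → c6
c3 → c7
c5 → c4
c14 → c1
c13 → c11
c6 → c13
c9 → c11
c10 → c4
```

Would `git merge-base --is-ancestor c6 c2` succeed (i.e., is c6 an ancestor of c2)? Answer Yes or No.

Yes

Ancestors of c2 (commits reachable by following parents): {c1, c11, c12, c13, c2, c3, c4, c5, c6, c7, c8, c9}.
c6 is in that set, so it is an ancestor of c2.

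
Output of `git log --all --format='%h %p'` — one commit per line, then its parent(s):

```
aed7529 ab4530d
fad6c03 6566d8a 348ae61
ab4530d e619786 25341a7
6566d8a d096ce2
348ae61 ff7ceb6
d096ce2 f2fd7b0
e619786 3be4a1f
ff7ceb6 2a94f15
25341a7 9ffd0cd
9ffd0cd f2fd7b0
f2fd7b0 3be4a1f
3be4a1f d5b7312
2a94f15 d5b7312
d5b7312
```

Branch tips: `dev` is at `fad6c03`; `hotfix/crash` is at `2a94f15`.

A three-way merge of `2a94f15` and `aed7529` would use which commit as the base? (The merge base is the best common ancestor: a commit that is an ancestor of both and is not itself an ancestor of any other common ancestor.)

Ancestors of 2a94f15: {2a94f15, d5b7312}.
Ancestors of aed7529: {25341a7, 3be4a1f, 9ffd0cd, ab4530d, aed7529, d5b7312, e619786, f2fd7b0}.
Common ancestors: {d5b7312}.
The only common ancestor is d5b7312, so it is the merge base.

d5b7312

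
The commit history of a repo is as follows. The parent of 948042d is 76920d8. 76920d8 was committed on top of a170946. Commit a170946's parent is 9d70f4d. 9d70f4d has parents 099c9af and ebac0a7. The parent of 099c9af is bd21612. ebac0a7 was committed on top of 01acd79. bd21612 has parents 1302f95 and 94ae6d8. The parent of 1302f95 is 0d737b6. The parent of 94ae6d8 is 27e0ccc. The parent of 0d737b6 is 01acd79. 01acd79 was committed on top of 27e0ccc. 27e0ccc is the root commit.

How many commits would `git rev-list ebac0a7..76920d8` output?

Reachable from 76920d8: {01acd79, 099c9af, 0d737b6, 1302f95, 27e0ccc, 76920d8, 94ae6d8, 9d70f4d, a170946, bd21612, ebac0a7}.
Reachable from ebac0a7: {01acd79, 27e0ccc, ebac0a7}.
In 76920d8's history but not ebac0a7's: {099c9af, 0d737b6, 1302f95, 76920d8, 94ae6d8, 9d70f4d, a170946, bd21612} — 8 commits.

8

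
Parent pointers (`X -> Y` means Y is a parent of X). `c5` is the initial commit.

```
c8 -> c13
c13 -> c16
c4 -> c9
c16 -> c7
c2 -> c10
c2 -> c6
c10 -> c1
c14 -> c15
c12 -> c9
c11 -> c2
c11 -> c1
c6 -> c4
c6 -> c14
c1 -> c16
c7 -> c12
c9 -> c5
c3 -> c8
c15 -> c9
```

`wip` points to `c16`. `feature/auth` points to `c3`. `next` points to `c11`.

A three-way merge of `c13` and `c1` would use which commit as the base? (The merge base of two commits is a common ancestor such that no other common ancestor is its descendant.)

c16

Ancestors of c13: {c12, c13, c16, c5, c7, c9}.
Ancestors of c1: {c1, c12, c16, c5, c7, c9}.
Common ancestors: {c12, c16, c5, c7, c9}.
Among these, c16 is not an ancestor of any other common ancestor — it is the merge base.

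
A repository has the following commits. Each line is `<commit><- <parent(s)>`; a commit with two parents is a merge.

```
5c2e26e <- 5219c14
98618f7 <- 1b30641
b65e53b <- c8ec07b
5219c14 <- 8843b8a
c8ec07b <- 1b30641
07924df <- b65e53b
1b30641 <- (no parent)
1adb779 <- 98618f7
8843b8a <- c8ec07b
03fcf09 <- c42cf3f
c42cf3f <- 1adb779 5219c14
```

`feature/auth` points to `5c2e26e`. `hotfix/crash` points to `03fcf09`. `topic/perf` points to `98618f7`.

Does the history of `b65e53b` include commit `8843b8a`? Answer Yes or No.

Ancestors of b65e53b: {1b30641, b65e53b, c8ec07b}.
8843b8a is not in that set, so it is not an ancestor of b65e53b.

No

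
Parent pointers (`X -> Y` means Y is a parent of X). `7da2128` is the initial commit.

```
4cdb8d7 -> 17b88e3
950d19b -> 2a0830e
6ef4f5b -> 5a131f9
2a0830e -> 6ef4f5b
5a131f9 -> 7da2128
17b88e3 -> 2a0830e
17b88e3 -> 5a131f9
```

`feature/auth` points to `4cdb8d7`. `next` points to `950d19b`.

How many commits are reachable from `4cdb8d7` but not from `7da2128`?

Reachable from 4cdb8d7: {17b88e3, 2a0830e, 4cdb8d7, 5a131f9, 6ef4f5b, 7da2128}.
Reachable from 7da2128: {7da2128}.
In 4cdb8d7's history but not 7da2128's: {17b88e3, 2a0830e, 4cdb8d7, 5a131f9, 6ef4f5b} — 5 commits.

5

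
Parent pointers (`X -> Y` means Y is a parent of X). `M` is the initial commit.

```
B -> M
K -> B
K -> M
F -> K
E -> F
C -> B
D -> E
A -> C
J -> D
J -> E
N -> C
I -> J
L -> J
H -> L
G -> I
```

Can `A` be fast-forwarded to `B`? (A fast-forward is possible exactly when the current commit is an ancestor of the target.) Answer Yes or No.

No

A fast-forward from A to B is possible iff A is an ancestor of B.
Ancestors of B: {B, M}.
A is not among them, so fast-forward is not possible.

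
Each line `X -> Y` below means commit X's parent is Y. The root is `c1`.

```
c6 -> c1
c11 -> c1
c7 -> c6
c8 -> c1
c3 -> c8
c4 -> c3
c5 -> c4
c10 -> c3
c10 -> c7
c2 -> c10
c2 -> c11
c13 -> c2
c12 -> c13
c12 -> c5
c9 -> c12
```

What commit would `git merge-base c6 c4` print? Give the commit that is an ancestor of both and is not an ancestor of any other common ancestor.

Ancestors of c6: {c1, c6}.
Ancestors of c4: {c1, c3, c4, c8}.
Common ancestors: {c1}.
The only common ancestor is c1, so it is the merge base.

c1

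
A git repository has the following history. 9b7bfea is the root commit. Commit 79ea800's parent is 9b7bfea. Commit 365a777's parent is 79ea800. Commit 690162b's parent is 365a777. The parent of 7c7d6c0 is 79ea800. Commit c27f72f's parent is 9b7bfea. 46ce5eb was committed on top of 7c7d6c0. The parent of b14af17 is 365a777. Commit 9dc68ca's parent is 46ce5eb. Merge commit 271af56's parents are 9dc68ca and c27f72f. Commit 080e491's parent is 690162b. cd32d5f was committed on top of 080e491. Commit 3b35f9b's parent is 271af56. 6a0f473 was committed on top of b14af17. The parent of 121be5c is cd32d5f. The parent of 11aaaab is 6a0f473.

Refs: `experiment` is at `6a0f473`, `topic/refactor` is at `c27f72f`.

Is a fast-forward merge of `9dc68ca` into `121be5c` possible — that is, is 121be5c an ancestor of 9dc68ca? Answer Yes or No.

A fast-forward from 121be5c to 9dc68ca is possible iff 121be5c is an ancestor of 9dc68ca.
Ancestors of 9dc68ca: {46ce5eb, 79ea800, 7c7d6c0, 9b7bfea, 9dc68ca}.
121be5c is not among them, so fast-forward is not possible.

No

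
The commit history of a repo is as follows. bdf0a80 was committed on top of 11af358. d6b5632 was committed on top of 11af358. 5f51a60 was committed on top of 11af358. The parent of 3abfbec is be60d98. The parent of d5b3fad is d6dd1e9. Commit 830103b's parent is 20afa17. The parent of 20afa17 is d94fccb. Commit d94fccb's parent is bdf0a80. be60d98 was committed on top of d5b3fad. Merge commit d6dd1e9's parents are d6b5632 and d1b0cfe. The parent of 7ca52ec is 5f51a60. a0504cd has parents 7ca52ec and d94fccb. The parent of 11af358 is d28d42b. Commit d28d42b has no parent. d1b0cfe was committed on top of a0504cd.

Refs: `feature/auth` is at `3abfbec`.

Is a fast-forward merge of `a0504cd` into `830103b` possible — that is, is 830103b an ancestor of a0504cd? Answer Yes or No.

No

A fast-forward from 830103b to a0504cd is possible iff 830103b is an ancestor of a0504cd.
Ancestors of a0504cd: {11af358, 5f51a60, 7ca52ec, a0504cd, bdf0a80, d28d42b, d94fccb}.
830103b is not among them, so fast-forward is not possible.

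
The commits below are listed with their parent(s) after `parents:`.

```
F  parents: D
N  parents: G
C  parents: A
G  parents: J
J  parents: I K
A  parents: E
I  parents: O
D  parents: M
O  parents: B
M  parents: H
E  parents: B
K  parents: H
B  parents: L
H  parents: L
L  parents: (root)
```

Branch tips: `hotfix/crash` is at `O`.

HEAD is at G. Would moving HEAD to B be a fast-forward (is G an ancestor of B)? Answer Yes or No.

A fast-forward from G to B is possible iff G is an ancestor of B.
Ancestors of B: {B, L}.
G is not among them, so fast-forward is not possible.

No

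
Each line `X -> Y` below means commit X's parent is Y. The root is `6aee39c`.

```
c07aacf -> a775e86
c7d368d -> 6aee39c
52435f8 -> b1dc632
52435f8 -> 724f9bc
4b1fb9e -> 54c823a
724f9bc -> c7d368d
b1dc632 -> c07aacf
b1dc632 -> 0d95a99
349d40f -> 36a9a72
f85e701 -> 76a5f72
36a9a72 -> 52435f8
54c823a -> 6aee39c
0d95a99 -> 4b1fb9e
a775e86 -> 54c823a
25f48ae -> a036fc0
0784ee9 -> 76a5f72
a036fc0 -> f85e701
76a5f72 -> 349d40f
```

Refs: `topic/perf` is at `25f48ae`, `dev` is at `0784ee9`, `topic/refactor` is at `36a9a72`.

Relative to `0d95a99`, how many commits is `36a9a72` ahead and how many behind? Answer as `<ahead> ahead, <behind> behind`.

7 ahead, 0 behind

Reachable from 36a9a72: {0d95a99, 36a9a72, 4b1fb9e, 52435f8, 54c823a, 6aee39c, 724f9bc, a775e86, b1dc632, c07aacf, c7d368d}.
Reachable from 0d95a99: {0d95a99, 4b1fb9e, 54c823a, 6aee39c}.
Only in 36a9a72's history (ahead): {36a9a72, 52435f8, 724f9bc, a775e86, b1dc632, c07aacf, c7d368d} — 7.
Only in 0d95a99's history (behind): {} — 0.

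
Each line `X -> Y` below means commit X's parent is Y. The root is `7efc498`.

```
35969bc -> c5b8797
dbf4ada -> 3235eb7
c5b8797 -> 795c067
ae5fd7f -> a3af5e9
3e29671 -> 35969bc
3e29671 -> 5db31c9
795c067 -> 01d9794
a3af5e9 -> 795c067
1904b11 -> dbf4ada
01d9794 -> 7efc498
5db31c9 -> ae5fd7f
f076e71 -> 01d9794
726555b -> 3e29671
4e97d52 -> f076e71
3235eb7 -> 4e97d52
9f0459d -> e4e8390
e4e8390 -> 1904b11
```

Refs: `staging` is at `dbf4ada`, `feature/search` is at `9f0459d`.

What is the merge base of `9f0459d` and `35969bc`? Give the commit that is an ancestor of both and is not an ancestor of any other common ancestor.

Ancestors of 9f0459d: {01d9794, 1904b11, 3235eb7, 4e97d52, 7efc498, 9f0459d, dbf4ada, e4e8390, f076e71}.
Ancestors of 35969bc: {01d9794, 35969bc, 795c067, 7efc498, c5b8797}.
Common ancestors: {01d9794, 7efc498}.
Among these, 01d9794 is not an ancestor of any other common ancestor — it is the merge base.

01d9794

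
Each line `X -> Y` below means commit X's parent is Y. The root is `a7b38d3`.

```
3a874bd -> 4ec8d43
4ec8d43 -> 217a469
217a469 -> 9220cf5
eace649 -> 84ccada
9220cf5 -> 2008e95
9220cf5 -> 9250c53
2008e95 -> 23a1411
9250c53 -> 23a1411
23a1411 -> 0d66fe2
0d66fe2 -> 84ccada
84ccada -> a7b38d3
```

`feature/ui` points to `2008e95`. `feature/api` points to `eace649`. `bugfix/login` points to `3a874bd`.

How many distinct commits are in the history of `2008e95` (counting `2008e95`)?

5

Walking parent pointers from 2008e95: reachable set = {0d66fe2, 2008e95, 23a1411, 84ccada, a7b38d3}.
That is 5 commits.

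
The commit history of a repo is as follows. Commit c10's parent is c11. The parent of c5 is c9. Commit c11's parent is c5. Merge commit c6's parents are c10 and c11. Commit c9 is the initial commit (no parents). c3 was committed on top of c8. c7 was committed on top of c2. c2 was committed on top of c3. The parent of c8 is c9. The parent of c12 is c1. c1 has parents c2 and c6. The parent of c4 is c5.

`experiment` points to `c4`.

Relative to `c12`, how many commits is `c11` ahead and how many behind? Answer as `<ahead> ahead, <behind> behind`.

0 ahead, 7 behind

Reachable from c11: {c11, c5, c9}.
Reachable from c12: {c1, c10, c11, c12, c2, c3, c5, c6, c8, c9}.
Only in c11's history (ahead): {} — 0.
Only in c12's history (behind): {c1, c10, c12, c2, c3, c6, c8} — 7.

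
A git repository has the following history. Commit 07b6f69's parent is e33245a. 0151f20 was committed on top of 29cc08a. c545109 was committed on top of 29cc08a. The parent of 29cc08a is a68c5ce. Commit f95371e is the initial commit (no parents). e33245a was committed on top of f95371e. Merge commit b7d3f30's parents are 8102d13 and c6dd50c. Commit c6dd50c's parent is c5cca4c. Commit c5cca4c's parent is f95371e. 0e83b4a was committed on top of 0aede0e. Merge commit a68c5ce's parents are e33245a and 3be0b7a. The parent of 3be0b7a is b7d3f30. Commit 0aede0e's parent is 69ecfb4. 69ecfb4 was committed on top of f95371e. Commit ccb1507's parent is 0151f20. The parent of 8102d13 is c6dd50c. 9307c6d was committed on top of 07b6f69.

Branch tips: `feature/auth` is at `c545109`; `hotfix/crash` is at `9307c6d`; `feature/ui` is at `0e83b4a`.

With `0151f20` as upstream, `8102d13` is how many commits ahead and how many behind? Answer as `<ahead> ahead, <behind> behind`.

Reachable from 8102d13: {8102d13, c5cca4c, c6dd50c, f95371e}.
Reachable from 0151f20: {0151f20, 29cc08a, 3be0b7a, 8102d13, a68c5ce, b7d3f30, c5cca4c, c6dd50c, e33245a, f95371e}.
Only in 8102d13's history (ahead): {} — 0.
Only in 0151f20's history (behind): {0151f20, 29cc08a, 3be0b7a, a68c5ce, b7d3f30, e33245a} — 6.

0 ahead, 6 behind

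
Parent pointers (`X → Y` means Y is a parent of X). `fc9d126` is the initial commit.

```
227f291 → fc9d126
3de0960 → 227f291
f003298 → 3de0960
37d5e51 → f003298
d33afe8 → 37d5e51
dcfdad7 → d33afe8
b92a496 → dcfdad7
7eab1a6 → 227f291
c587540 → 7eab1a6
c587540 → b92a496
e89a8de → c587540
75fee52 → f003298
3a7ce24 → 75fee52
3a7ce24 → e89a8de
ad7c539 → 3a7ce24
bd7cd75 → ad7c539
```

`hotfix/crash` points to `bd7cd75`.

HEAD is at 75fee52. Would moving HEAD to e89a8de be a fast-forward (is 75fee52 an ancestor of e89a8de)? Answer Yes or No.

A fast-forward from 75fee52 to e89a8de is possible iff 75fee52 is an ancestor of e89a8de.
Ancestors of e89a8de: {227f291, 37d5e51, 3de0960, 7eab1a6, b92a496, c587540, d33afe8, dcfdad7, e89a8de, f003298, fc9d126}.
75fee52 is not among them, so fast-forward is not possible.

No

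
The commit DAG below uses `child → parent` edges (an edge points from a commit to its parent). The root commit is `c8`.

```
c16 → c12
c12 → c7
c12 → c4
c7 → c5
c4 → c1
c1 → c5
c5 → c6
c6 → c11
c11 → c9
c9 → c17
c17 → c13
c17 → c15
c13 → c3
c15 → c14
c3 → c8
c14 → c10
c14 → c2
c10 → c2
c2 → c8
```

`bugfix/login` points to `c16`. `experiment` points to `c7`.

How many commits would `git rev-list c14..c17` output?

Reachable from c17: {c10, c13, c14, c15, c17, c2, c3, c8}.
Reachable from c14: {c10, c14, c2, c8}.
In c17's history but not c14's: {c13, c15, c17, c3} — 4 commits.

4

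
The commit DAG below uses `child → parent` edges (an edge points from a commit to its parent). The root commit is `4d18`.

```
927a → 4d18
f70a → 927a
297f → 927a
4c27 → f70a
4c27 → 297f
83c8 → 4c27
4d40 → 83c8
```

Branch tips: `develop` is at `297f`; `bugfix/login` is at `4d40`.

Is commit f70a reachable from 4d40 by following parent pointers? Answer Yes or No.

Yes

Ancestors of 4d40 (commits reachable by following parents): {297f, 4c27, 4d18, 4d40, 83c8, 927a, f70a}.
f70a is in that set, so it is an ancestor of 4d40.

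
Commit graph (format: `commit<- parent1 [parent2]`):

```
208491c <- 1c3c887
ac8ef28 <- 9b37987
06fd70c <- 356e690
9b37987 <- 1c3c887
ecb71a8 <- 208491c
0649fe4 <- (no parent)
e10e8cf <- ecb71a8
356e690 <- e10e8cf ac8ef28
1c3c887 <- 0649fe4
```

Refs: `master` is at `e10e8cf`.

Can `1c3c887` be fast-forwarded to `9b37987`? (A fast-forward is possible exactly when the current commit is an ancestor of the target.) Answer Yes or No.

Yes

A fast-forward from 1c3c887 to 9b37987 is possible iff 1c3c887 is an ancestor of 9b37987.
Ancestors of 9b37987: {0649fe4, 1c3c887, 9b37987}.
1c3c887 is among them, so fast-forward is possible.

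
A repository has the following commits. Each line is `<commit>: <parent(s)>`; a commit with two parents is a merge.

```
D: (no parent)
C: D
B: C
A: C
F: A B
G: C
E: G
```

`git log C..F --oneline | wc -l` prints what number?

Reachable from F: {A, B, C, D, F}.
Reachable from C: {C, D}.
In F's history but not C's: {A, B, F} — 3 commits.

3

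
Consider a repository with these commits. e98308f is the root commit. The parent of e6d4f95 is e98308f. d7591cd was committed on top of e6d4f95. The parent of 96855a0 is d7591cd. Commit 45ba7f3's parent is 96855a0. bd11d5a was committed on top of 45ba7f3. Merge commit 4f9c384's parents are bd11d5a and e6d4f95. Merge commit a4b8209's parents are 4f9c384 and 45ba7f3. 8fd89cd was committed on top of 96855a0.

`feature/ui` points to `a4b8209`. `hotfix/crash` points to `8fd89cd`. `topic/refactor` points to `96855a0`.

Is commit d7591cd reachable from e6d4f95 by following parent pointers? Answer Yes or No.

Ancestors of e6d4f95: {e6d4f95, e98308f}.
d7591cd is not in that set, so it is not an ancestor of e6d4f95.

No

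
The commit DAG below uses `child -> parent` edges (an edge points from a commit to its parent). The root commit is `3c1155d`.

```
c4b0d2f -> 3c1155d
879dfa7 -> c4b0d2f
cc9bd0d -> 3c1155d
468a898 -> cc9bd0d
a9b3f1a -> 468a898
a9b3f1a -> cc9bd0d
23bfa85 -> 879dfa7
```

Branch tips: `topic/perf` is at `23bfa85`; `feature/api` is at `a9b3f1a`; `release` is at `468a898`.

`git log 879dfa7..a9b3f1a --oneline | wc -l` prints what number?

3

Reachable from a9b3f1a: {3c1155d, 468a898, a9b3f1a, cc9bd0d}.
Reachable from 879dfa7: {3c1155d, 879dfa7, c4b0d2f}.
In a9b3f1a's history but not 879dfa7's: {468a898, a9b3f1a, cc9bd0d} — 3 commits.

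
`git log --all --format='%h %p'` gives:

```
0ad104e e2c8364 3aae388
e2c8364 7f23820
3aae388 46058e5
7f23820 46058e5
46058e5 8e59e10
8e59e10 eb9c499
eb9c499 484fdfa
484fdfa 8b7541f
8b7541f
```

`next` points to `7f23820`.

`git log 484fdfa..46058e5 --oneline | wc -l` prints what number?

3

Reachable from 46058e5: {46058e5, 484fdfa, 8b7541f, 8e59e10, eb9c499}.
Reachable from 484fdfa: {484fdfa, 8b7541f}.
In 46058e5's history but not 484fdfa's: {46058e5, 8e59e10, eb9c499} — 3 commits.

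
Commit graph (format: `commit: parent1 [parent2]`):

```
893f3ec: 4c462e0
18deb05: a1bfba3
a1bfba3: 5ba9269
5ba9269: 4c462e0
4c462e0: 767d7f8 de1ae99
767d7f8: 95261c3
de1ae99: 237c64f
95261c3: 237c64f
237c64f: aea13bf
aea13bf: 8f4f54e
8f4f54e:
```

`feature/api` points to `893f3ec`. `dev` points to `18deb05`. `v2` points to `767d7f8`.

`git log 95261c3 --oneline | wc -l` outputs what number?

Walking parent pointers from 95261c3: reachable set = {237c64f, 8f4f54e, 95261c3, aea13bf}.
That is 4 commits.

4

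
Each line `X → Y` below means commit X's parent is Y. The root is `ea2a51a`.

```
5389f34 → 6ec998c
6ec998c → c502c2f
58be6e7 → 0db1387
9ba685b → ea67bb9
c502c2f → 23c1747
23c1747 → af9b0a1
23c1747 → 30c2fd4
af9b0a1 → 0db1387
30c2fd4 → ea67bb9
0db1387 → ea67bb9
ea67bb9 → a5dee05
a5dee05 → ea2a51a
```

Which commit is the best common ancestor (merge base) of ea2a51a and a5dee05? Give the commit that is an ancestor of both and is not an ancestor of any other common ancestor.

Ancestors of ea2a51a: {ea2a51a}.
Ancestors of a5dee05: {a5dee05, ea2a51a}.
Common ancestors: {ea2a51a}.
The only common ancestor is ea2a51a, so it is the merge base.

ea2a51a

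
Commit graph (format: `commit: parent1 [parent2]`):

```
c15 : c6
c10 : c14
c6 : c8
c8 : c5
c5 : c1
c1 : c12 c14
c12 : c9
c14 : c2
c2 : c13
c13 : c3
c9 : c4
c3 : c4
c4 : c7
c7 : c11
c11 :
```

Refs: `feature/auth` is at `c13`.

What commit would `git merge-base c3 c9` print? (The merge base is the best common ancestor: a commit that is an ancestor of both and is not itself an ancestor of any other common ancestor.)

c4

Ancestors of c3: {c11, c3, c4, c7}.
Ancestors of c9: {c11, c4, c7, c9}.
Common ancestors: {c11, c4, c7}.
Among these, c4 is not an ancestor of any other common ancestor — it is the merge base.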